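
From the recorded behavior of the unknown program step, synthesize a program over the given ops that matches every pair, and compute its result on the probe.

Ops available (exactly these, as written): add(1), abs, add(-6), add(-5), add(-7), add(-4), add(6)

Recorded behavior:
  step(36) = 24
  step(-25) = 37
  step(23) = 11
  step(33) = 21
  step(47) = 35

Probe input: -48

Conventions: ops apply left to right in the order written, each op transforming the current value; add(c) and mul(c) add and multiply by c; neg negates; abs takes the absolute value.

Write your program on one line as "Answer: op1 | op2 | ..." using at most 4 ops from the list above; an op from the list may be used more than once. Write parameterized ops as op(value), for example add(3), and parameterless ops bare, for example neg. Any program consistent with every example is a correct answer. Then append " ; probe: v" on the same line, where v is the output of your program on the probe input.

add(-5) | add(-7) | abs ; probe: 60

Check, running the answer program on each example:
  36 -> 31 -> 24 -> 24
  -25 -> -30 -> -37 -> 37
  23 -> 18 -> 11 -> 11
  33 -> 28 -> 21 -> 21
  47 -> 42 -> 35 -> 35
  probe: -48 -> -53 -> -60 -> 60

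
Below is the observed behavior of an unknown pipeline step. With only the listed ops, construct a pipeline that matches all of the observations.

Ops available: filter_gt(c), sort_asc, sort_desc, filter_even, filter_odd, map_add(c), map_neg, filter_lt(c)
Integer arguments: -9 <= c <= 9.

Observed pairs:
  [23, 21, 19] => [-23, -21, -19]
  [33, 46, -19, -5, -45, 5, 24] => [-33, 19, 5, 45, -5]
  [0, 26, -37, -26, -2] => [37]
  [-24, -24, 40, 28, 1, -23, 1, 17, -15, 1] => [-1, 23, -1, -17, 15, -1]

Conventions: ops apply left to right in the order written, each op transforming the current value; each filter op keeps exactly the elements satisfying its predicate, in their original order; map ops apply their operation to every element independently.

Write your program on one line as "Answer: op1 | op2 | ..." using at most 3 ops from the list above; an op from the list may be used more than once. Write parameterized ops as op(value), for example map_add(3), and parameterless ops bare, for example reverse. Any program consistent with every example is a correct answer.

filter_odd | map_neg

Check, running the answer program on each example:
  [23, 21, 19] -> [23, 21, 19] -> [-23, -21, -19]
  [33, 46, -19, -5, -45, 5, 24] -> [33, -19, -5, -45, 5] -> [-33, 19, 5, 45, -5]
  [0, 26, -37, -26, -2] -> [-37] -> [37]
  [-24, -24, 40, 28, 1, -23, 1, 17, -15, 1] -> [1, -23, 1, 17, -15, 1] -> [-1, 23, -1, -17, 15, -1]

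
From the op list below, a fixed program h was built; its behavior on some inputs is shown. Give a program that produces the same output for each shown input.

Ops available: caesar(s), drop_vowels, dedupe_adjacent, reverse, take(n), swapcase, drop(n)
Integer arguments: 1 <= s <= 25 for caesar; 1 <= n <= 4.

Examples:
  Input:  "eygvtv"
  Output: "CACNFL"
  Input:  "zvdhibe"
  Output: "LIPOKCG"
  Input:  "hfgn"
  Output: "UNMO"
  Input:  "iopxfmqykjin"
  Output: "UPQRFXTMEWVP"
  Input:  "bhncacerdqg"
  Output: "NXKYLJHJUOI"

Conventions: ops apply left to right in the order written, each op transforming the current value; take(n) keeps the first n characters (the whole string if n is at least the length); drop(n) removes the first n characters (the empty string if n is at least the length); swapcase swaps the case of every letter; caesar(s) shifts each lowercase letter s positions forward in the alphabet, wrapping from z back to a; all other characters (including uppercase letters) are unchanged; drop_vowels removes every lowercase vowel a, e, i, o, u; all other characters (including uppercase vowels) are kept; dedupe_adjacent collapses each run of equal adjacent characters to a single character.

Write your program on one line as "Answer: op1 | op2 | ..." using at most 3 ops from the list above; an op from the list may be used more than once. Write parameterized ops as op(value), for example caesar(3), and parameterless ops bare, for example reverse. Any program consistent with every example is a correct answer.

caesar(7) | reverse | swapcase

Check, running the answer program on each example:
  "eygvtv" -> "lfncac" -> "cacnfl" -> "CACNFL"
  "zvdhibe" -> "gckopil" -> "lipokcg" -> "LIPOKCG"
  "hfgn" -> "omnu" -> "unmo" -> "UNMO"
  "iopxfmqykjin" -> "pvwemtxfrqpu" -> "upqrfxtmewvp" -> "UPQRFXTMEWVP"
  "bhncacerdqg" -> "ioujhjlykxn" -> "nxkyljhjuoi" -> "NXKYLJHJUOI"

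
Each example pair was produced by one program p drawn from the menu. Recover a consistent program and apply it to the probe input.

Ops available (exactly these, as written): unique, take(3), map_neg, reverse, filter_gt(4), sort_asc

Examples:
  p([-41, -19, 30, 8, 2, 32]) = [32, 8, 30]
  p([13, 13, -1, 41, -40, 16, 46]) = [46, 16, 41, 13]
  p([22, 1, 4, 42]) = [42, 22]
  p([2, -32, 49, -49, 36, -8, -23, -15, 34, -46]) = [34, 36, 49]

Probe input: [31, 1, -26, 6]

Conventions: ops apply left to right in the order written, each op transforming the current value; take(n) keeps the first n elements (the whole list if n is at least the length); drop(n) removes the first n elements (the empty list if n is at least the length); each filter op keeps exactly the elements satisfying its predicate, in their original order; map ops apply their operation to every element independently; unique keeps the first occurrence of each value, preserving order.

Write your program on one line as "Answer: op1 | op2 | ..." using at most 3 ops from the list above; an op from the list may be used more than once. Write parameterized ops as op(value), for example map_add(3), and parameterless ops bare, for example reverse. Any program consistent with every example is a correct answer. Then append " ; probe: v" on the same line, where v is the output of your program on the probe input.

unique | filter_gt(4) | reverse ; probe: [6, 31]

Check, running the answer program on each example:
  [-41, -19, 30, 8, 2, 32] -> [-41, -19, 30, 8, 2, 32] -> [30, 8, 32] -> [32, 8, 30]
  [13, 13, -1, 41, -40, 16, 46] -> [13, -1, 41, -40, 16, 46] -> [13, 41, 16, 46] -> [46, 16, 41, 13]
  [22, 1, 4, 42] -> [22, 1, 4, 42] -> [22, 42] -> [42, 22]
  [2, -32, 49, -49, 36, -8, -23, -15, 34, -46] -> [2, -32, 49, -49, 36, -8, -23, -15, 34, -46] -> [49, 36, 34] -> [34, 36, 49]
  probe: [31, 1, -26, 6] -> [31, 1, -26, 6] -> [31, 6] -> [6, 31]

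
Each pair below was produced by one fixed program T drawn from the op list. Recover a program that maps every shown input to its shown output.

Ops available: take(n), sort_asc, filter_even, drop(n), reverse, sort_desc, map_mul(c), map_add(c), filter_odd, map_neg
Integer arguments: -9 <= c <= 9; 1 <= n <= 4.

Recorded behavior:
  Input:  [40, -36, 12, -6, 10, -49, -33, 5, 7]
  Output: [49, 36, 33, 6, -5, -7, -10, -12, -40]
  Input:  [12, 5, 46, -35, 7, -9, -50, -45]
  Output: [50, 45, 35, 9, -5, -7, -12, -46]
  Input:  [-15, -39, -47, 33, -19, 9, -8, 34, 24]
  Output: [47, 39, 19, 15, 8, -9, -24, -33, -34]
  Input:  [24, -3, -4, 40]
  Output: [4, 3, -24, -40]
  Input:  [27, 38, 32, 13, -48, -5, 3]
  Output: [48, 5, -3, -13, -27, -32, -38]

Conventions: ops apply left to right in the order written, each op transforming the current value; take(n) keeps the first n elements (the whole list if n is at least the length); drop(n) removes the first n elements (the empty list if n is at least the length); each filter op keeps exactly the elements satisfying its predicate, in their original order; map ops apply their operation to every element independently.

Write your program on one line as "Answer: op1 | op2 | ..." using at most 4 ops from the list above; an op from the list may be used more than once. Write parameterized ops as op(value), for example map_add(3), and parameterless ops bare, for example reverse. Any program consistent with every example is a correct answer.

map_neg | sort_asc | reverse

Check, running the answer program on each example:
  [40, -36, 12, -6, 10, -49, -33, 5, 7] -> [-40, 36, -12, 6, -10, 49, 33, -5, -7] -> [-40, -12, -10, -7, -5, 6, 33, 36, 49] -> [49, 36, 33, 6, -5, -7, -10, -12, -40]
  [12, 5, 46, -35, 7, -9, -50, -45] -> [-12, -5, -46, 35, -7, 9, 50, 45] -> [-46, -12, -7, -5, 9, 35, 45, 50] -> [50, 45, 35, 9, -5, -7, -12, -46]
  [-15, -39, -47, 33, -19, 9, -8, 34, 24] -> [15, 39, 47, -33, 19, -9, 8, -34, -24] -> [-34, -33, -24, -9, 8, 15, 19, 39, 47] -> [47, 39, 19, 15, 8, -9, -24, -33, -34]
  [24, -3, -4, 40] -> [-24, 3, 4, -40] -> [-40, -24, 3, 4] -> [4, 3, -24, -40]
  [27, 38, 32, 13, -48, -5, 3] -> [-27, -38, -32, -13, 48, 5, -3] -> [-38, -32, -27, -13, -3, 5, 48] -> [48, 5, -3, -13, -27, -32, -38]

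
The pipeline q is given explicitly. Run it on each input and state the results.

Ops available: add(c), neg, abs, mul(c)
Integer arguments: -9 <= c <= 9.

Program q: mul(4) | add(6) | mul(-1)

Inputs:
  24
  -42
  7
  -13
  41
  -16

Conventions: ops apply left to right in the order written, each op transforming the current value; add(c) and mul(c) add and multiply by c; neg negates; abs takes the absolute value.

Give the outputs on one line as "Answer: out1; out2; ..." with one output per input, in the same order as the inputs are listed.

Execution, op by op:
  24 -> 96 -> 102 -> -102
  -42 -> -168 -> -162 -> 162
  7 -> 28 -> 34 -> -34
  -13 -> -52 -> -46 -> 46
  41 -> 164 -> 170 -> -170
  -16 -> -64 -> -58 -> 58

-102; 162; -34; 46; -170; 58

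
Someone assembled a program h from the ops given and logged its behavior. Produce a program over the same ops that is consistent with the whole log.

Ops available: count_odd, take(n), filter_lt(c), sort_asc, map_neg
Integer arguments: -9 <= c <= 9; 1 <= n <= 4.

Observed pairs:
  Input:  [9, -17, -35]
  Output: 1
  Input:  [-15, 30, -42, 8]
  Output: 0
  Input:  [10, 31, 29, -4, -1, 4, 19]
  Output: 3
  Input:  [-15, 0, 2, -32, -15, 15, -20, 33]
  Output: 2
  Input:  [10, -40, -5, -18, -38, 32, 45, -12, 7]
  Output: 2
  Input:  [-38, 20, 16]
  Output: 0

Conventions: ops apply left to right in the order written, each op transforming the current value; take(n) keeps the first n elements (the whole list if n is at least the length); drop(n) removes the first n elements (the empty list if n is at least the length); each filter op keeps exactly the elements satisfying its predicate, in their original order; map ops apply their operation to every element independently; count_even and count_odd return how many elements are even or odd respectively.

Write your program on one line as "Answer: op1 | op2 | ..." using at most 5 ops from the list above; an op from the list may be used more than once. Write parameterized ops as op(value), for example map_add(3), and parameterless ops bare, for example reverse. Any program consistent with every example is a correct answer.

map_neg | filter_lt(4) | take(4) | count_odd

Check, running the answer program on each example:
  [9, -17, -35] -> [-9, 17, 35] -> [-9] -> [-9] -> 1
  [-15, 30, -42, 8] -> [15, -30, 42, -8] -> [-30, -8] -> [-30, -8] -> 0
  [10, 31, 29, -4, -1, 4, 19] -> [-10, -31, -29, 4, 1, -4, -19] -> [-10, -31, -29, 1, -4, -19] -> [-10, -31, -29, 1] -> 3
  [-15, 0, 2, -32, -15, 15, -20, 33] -> [15, 0, -2, 32, 15, -15, 20, -33] -> [0, -2, -15, -33] -> [0, -2, -15, -33] -> 2
  [10, -40, -5, -18, -38, 32, 45, -12, 7] -> [-10, 40, 5, 18, 38, -32, -45, 12, -7] -> [-10, -32, -45, -7] -> [-10, -32, -45, -7] -> 2
  [-38, 20, 16] -> [38, -20, -16] -> [-20, -16] -> [-20, -16] -> 0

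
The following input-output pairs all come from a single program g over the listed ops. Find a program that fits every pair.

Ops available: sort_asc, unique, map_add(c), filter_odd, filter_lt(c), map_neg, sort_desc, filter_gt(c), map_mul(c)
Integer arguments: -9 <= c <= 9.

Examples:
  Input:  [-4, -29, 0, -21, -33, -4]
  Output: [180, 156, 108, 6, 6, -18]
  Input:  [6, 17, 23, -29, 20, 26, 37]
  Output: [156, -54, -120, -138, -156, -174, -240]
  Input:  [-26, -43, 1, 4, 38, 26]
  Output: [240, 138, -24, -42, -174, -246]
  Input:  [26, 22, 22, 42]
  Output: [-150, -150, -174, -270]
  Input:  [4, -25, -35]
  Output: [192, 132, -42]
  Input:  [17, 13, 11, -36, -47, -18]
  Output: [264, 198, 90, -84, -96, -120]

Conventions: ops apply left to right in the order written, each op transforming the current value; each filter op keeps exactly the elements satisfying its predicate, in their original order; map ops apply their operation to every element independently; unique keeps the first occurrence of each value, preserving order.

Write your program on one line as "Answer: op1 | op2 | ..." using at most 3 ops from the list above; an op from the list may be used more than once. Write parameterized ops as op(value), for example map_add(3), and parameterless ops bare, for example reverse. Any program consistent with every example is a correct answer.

sort_asc | map_add(3) | map_mul(-6)

Check, running the answer program on each example:
  [-4, -29, 0, -21, -33, -4] -> [-33, -29, -21, -4, -4, 0] -> [-30, -26, -18, -1, -1, 3] -> [180, 156, 108, 6, 6, -18]
  [6, 17, 23, -29, 20, 26, 37] -> [-29, 6, 17, 20, 23, 26, 37] -> [-26, 9, 20, 23, 26, 29, 40] -> [156, -54, -120, -138, -156, -174, -240]
  [-26, -43, 1, 4, 38, 26] -> [-43, -26, 1, 4, 26, 38] -> [-40, -23, 4, 7, 29, 41] -> [240, 138, -24, -42, -174, -246]
  [26, 22, 22, 42] -> [22, 22, 26, 42] -> [25, 25, 29, 45] -> [-150, -150, -174, -270]
  [4, -25, -35] -> [-35, -25, 4] -> [-32, -22, 7] -> [192, 132, -42]
  [17, 13, 11, -36, -47, -18] -> [-47, -36, -18, 11, 13, 17] -> [-44, -33, -15, 14, 16, 20] -> [264, 198, 90, -84, -96, -120]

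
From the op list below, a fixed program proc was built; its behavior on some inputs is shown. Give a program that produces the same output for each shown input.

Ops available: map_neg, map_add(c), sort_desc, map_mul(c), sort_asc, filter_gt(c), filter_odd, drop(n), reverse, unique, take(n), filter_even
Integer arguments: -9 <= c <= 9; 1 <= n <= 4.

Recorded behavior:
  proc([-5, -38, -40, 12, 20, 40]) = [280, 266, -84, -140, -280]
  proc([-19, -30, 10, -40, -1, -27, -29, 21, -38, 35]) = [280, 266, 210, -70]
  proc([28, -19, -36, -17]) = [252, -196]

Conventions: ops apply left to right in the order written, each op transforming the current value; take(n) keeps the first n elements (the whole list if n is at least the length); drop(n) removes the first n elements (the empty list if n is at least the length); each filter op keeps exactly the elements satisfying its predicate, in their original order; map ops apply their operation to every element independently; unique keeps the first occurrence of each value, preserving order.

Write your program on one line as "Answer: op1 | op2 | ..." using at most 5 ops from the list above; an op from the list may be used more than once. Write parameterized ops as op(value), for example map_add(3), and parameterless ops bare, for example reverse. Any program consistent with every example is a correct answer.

map_mul(7) | map_mul(-1) | sort_desc | filter_even

Check, running the answer program on each example:
  [-5, -38, -40, 12, 20, 40] -> [-35, -266, -280, 84, 140, 280] -> [35, 266, 280, -84, -140, -280] -> [280, 266, 35, -84, -140, -280] -> [280, 266, -84, -140, -280]
  [-19, -30, 10, -40, -1, -27, -29, 21, -38, 35] -> [-133, -210, 70, -280, -7, -189, -203, 147, -266, 245] -> [133, 210, -70, 280, 7, 189, 203, -147, 266, -245] -> [280, 266, 210, 203, 189, 133, 7, -70, -147, -245] -> [280, 266, 210, -70]
  [28, -19, -36, -17] -> [196, -133, -252, -119] -> [-196, 133, 252, 119] -> [252, 133, 119, -196] -> [252, -196]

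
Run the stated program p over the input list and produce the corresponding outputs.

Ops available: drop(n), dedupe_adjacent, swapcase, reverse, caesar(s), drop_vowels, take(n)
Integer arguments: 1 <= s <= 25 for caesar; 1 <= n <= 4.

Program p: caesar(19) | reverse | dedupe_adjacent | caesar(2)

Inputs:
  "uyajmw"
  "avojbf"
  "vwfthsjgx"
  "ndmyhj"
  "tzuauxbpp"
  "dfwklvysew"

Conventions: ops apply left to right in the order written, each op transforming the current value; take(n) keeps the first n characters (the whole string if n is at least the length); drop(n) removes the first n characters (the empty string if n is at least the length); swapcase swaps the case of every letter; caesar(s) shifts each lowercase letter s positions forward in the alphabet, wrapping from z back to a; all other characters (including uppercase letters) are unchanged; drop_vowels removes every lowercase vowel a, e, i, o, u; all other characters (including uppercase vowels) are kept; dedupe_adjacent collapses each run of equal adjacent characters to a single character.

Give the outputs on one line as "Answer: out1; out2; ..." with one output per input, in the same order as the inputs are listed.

Execution, op by op:
  "uyajmw" -> "nrtcfp" -> "pfctrn" -> "pfctrn" -> "rhevtp"
  "avojbf" -> "tohcuy" -> "yuchot" -> "yuchot" -> "awejqv"
  "vwfthsjgx" -> "opymalczq" -> "qzclamypo" -> "qzclamypo" -> "sbencoarq"
  "ndmyhj" -> "gwfrac" -> "carfwg" -> "carfwg" -> "ecthyi"
  "tzuauxbpp" -> "msntnquii" -> "iiuqntnsm" -> "iuqntnsm" -> "kwspvpuo"
  "dfwklvysew" -> "wypdeorlxp" -> "pxlroedpyw" -> "pxlroedpyw" -> "rzntqgfray"

"rhevtp"; "awejqv"; "sbencoarq"; "ecthyi"; "kwspvpuo"; "rzntqgfray"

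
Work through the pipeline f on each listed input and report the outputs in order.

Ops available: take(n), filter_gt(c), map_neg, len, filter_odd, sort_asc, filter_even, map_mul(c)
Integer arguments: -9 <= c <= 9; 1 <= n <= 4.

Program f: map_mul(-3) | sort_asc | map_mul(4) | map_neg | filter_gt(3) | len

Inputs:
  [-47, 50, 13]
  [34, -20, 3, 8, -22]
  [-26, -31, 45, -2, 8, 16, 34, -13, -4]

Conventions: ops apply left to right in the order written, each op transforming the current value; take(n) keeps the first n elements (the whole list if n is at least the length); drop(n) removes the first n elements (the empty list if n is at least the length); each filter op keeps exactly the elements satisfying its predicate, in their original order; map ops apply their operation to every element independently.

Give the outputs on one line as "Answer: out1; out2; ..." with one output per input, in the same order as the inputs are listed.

Execution, op by op:
  [-47, 50, 13] -> [141, -150, -39] -> [-150, -39, 141] -> [-600, -156, 564] -> [600, 156, -564] -> [600, 156] -> 2
  [34, -20, 3, 8, -22] -> [-102, 60, -9, -24, 66] -> [-102, -24, -9, 60, 66] -> [-408, -96, -36, 240, 264] -> [408, 96, 36, -240, -264] -> [408, 96, 36] -> 3
  [-26, -31, 45, -2, 8, 16, 34, -13, -4] -> [78, 93, -135, 6, -24, -48, -102, 39, 12] -> [-135, -102, -48, -24, 6, 12, 39, 78, 93] -> [-540, -408, -192, -96, 24, 48, 156, 312, 372] -> [540, 408, 192, 96, -24, -48, -156, -312, -372] -> [540, 408, 192, 96] -> 4

2; 3; 4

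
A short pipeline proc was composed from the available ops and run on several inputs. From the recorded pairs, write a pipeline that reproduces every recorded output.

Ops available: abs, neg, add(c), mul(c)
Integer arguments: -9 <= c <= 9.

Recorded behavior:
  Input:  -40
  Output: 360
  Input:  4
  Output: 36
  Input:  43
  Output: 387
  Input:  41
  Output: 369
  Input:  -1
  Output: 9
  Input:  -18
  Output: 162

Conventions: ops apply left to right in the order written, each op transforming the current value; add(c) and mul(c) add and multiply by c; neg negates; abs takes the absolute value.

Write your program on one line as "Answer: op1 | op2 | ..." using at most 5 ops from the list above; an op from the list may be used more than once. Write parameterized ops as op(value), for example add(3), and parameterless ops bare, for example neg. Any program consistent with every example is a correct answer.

mul(3) | neg | mul(-3) | neg | abs

Check, running the answer program on each example:
  -40 -> -120 -> 120 -> -360 -> 360 -> 360
  4 -> 12 -> -12 -> 36 -> -36 -> 36
  43 -> 129 -> -129 -> 387 -> -387 -> 387
  41 -> 123 -> -123 -> 369 -> -369 -> 369
  -1 -> -3 -> 3 -> -9 -> 9 -> 9
  -18 -> -54 -> 54 -> -162 -> 162 -> 162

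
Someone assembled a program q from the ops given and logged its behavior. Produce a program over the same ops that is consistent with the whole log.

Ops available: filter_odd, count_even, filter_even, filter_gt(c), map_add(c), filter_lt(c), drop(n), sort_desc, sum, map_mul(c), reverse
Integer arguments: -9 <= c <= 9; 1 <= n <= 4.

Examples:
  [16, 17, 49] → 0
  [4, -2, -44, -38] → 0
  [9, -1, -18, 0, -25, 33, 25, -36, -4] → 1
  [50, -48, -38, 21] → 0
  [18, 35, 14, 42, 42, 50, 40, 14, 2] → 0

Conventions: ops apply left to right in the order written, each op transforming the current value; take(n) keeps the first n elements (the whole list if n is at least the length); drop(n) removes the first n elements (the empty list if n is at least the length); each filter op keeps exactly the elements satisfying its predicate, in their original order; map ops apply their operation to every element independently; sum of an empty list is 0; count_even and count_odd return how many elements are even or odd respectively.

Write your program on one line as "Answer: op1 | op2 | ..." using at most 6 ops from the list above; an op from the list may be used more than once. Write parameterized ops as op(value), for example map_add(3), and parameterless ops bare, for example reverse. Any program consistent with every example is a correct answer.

sort_desc | filter_lt(-6) | map_add(-6) | filter_odd | map_mul(6) | count_even

Check, running the answer program on each example:
  [16, 17, 49] -> [49, 17, 16] -> [] -> [] -> [] -> [] -> 0
  [4, -2, -44, -38] -> [4, -2, -38, -44] -> [-38, -44] -> [-44, -50] -> [] -> [] -> 0
  [9, -1, -18, 0, -25, 33, 25, -36, -4] -> [33, 25, 9, 0, -1, -4, -18, -25, -36] -> [-18, -25, -36] -> [-24, -31, -42] -> [-31] -> [-186] -> 1
  [50, -48, -38, 21] -> [50, 21, -38, -48] -> [-38, -48] -> [-44, -54] -> [] -> [] -> 0
  [18, 35, 14, 42, 42, 50, 40, 14, 2] -> [50, 42, 42, 40, 35, 18, 14, 14, 2] -> [] -> [] -> [] -> [] -> 0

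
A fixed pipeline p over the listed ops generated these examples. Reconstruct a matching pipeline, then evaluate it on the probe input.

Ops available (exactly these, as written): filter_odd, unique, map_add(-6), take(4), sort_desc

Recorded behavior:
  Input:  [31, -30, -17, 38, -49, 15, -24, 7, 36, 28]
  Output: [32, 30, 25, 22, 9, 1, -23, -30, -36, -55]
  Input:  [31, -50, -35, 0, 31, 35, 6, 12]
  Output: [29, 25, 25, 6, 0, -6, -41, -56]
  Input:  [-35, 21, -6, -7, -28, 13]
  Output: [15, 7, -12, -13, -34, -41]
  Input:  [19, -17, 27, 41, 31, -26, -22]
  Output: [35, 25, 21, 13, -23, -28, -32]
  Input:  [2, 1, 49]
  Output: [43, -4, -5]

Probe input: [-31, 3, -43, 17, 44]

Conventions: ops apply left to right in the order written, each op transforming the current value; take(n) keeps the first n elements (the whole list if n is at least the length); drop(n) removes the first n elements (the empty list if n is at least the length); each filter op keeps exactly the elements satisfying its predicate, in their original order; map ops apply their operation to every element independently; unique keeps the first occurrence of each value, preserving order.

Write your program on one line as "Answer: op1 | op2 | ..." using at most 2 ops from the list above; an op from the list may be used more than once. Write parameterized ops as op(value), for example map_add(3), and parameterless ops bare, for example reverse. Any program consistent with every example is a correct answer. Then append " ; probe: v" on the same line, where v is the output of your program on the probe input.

map_add(-6) | sort_desc ; probe: [38, 11, -3, -37, -49]

Check, running the answer program on each example:
  [31, -30, -17, 38, -49, 15, -24, 7, 36, 28] -> [25, -36, -23, 32, -55, 9, -30, 1, 30, 22] -> [32, 30, 25, 22, 9, 1, -23, -30, -36, -55]
  [31, -50, -35, 0, 31, 35, 6, 12] -> [25, -56, -41, -6, 25, 29, 0, 6] -> [29, 25, 25, 6, 0, -6, -41, -56]
  [-35, 21, -6, -7, -28, 13] -> [-41, 15, -12, -13, -34, 7] -> [15, 7, -12, -13, -34, -41]
  [19, -17, 27, 41, 31, -26, -22] -> [13, -23, 21, 35, 25, -32, -28] -> [35, 25, 21, 13, -23, -28, -32]
  [2, 1, 49] -> [-4, -5, 43] -> [43, -4, -5]
  probe: [-31, 3, -43, 17, 44] -> [-37, -3, -49, 11, 38] -> [38, 11, -3, -37, -49]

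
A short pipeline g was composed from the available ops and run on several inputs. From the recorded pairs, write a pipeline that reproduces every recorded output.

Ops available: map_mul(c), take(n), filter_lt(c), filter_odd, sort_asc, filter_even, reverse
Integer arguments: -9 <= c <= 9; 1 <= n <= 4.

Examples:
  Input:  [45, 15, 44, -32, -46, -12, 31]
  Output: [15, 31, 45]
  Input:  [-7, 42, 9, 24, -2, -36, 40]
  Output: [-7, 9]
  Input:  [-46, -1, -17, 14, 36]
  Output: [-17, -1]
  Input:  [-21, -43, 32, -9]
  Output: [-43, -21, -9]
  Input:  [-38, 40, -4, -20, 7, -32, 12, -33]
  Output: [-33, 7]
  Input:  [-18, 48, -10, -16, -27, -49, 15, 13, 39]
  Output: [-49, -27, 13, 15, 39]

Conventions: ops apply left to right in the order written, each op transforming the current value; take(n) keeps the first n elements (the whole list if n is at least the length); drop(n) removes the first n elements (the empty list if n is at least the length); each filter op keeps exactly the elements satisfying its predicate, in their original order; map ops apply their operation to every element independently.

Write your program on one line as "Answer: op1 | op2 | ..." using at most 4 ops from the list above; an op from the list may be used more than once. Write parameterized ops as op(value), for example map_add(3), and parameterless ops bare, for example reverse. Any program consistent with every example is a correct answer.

reverse | filter_odd | reverse | sort_asc

Check, running the answer program on each example:
  [45, 15, 44, -32, -46, -12, 31] -> [31, -12, -46, -32, 44, 15, 45] -> [31, 15, 45] -> [45, 15, 31] -> [15, 31, 45]
  [-7, 42, 9, 24, -2, -36, 40] -> [40, -36, -2, 24, 9, 42, -7] -> [9, -7] -> [-7, 9] -> [-7, 9]
  [-46, -1, -17, 14, 36] -> [36, 14, -17, -1, -46] -> [-17, -1] -> [-1, -17] -> [-17, -1]
  [-21, -43, 32, -9] -> [-9, 32, -43, -21] -> [-9, -43, -21] -> [-21, -43, -9] -> [-43, -21, -9]
  [-38, 40, -4, -20, 7, -32, 12, -33] -> [-33, 12, -32, 7, -20, -4, 40, -38] -> [-33, 7] -> [7, -33] -> [-33, 7]
  [-18, 48, -10, -16, -27, -49, 15, 13, 39] -> [39, 13, 15, -49, -27, -16, -10, 48, -18] -> [39, 13, 15, -49, -27] -> [-27, -49, 15, 13, 39] -> [-49, -27, 13, 15, 39]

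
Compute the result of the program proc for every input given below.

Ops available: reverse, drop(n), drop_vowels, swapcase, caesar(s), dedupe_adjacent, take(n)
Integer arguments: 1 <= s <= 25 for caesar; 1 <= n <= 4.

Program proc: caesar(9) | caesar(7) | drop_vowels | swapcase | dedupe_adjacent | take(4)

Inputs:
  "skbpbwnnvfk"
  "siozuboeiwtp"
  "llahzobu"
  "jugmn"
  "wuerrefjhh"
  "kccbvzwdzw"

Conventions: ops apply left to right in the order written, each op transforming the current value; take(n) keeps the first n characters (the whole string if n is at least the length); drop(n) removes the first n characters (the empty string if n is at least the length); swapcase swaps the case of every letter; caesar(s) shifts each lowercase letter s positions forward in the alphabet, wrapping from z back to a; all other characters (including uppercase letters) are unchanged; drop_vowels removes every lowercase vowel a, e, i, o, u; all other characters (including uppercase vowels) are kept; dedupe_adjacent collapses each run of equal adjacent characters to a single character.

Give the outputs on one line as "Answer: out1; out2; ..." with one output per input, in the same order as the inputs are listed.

Execution, op by op:
  "skbpbwnnvfk" -> "btkykfwweot" -> "iarfrmddlva" -> "rfrmddlv" -> "RFRMDDLV" -> "RFRMDLV" -> "RFRM"
  "siozuboeiwtp" -> "brxidkxnrfcy" -> "iyepkreuymjf" -> "ypkrymjf" -> "YPKRYMJF" -> "YPKRYMJF" -> "YPKR"
  "llahzobu" -> "uujqixkd" -> "bbqxperk" -> "bbqxprk" -> "BBQXPRK" -> "BQXPRK" -> "BQXP"
  "jugmn" -> "sdpvw" -> "zkwcd" -> "zkwcd" -> "ZKWCD" -> "ZKWCD" -> "ZKWC"
  "wuerrefjhh" -> "fdnaanosqq" -> "mkuhhuvzxx" -> "mkhhvzxx" -> "MKHHVZXX" -> "MKHVZX" -> "MKHV"
  "kccbvzwdzw" -> "tllkeifmif" -> "assrlpmtpm" -> "ssrlpmtpm" -> "SSRLPMTPM" -> "SRLPMTPM" -> "SRLP"

"RFRM"; "YPKR"; "BQXP"; "ZKWC"; "MKHV"; "SRLP"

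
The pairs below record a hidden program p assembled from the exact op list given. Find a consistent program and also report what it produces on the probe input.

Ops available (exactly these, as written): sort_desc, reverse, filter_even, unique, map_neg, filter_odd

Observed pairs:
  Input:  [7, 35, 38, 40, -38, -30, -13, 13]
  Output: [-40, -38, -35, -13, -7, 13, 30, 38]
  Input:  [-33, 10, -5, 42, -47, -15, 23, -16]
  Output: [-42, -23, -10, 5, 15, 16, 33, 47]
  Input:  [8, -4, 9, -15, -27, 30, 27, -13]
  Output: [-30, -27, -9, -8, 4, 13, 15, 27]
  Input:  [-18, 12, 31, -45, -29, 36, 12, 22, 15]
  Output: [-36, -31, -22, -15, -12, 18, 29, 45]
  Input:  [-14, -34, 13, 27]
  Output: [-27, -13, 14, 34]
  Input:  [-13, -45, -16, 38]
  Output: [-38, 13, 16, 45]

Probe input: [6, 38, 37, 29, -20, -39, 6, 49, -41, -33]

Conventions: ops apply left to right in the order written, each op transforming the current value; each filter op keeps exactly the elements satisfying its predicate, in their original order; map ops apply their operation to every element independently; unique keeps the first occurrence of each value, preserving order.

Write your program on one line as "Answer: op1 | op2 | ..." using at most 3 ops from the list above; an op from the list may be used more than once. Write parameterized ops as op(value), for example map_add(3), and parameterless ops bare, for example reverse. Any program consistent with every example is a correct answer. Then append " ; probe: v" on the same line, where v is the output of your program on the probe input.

unique | sort_desc | map_neg ; probe: [-49, -38, -37, -29, -6, 20, 33, 39, 41]

Check, running the answer program on each example:
  [7, 35, 38, 40, -38, -30, -13, 13] -> [7, 35, 38, 40, -38, -30, -13, 13] -> [40, 38, 35, 13, 7, -13, -30, -38] -> [-40, -38, -35, -13, -7, 13, 30, 38]
  [-33, 10, -5, 42, -47, -15, 23, -16] -> [-33, 10, -5, 42, -47, -15, 23, -16] -> [42, 23, 10, -5, -15, -16, -33, -47] -> [-42, -23, -10, 5, 15, 16, 33, 47]
  [8, -4, 9, -15, -27, 30, 27, -13] -> [8, -4, 9, -15, -27, 30, 27, -13] -> [30, 27, 9, 8, -4, -13, -15, -27] -> [-30, -27, -9, -8, 4, 13, 15, 27]
  [-18, 12, 31, -45, -29, 36, 12, 22, 15] -> [-18, 12, 31, -45, -29, 36, 22, 15] -> [36, 31, 22, 15, 12, -18, -29, -45] -> [-36, -31, -22, -15, -12, 18, 29, 45]
  [-14, -34, 13, 27] -> [-14, -34, 13, 27] -> [27, 13, -14, -34] -> [-27, -13, 14, 34]
  [-13, -45, -16, 38] -> [-13, -45, -16, 38] -> [38, -13, -16, -45] -> [-38, 13, 16, 45]
  probe: [6, 38, 37, 29, -20, -39, 6, 49, -41, -33] -> [6, 38, 37, 29, -20, -39, 49, -41, -33] -> [49, 38, 37, 29, 6, -20, -33, -39, -41] -> [-49, -38, -37, -29, -6, 20, 33, 39, 41]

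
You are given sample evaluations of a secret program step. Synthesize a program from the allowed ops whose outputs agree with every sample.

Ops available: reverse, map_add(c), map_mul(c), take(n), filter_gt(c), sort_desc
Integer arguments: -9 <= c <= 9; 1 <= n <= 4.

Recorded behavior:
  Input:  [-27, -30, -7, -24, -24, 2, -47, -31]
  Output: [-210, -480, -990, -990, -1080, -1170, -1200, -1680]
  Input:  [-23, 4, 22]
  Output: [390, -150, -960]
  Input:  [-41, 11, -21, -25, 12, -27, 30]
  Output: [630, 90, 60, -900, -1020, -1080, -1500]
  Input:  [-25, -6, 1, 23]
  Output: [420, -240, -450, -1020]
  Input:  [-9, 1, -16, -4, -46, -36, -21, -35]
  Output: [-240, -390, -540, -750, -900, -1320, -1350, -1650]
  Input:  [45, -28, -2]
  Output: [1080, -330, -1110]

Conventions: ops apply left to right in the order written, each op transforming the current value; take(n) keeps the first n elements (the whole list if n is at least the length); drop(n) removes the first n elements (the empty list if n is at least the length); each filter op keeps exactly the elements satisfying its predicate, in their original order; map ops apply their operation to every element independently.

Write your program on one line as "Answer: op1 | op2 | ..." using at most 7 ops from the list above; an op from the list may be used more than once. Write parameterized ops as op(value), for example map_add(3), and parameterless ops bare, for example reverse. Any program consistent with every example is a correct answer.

sort_desc | map_add(-9) | reverse | map_mul(6) | reverse | map_mul(5)

Check, running the answer program on each example:
  [-27, -30, -7, -24, -24, 2, -47, -31] -> [2, -7, -24, -24, -27, -30, -31, -47] -> [-7, -16, -33, -33, -36, -39, -40, -56] -> [-56, -40, -39, -36, -33, -33, -16, -7] -> [-336, -240, -234, -216, -198, -198, -96, -42] -> [-42, -96, -198, -198, -216, -234, -240, -336] -> [-210, -480, -990, -990, -1080, -1170, -1200, -1680]
  [-23, 4, 22] -> [22, 4, -23] -> [13, -5, -32] -> [-32, -5, 13] -> [-192, -30, 78] -> [78, -30, -192] -> [390, -150, -960]
  [-41, 11, -21, -25, 12, -27, 30] -> [30, 12, 11, -21, -25, -27, -41] -> [21, 3, 2, -30, -34, -36, -50] -> [-50, -36, -34, -30, 2, 3, 21] -> [-300, -216, -204, -180, 12, 18, 126] -> [126, 18, 12, -180, -204, -216, -300] -> [630, 90, 60, -900, -1020, -1080, -1500]
  [-25, -6, 1, 23] -> [23, 1, -6, -25] -> [14, -8, -15, -34] -> [-34, -15, -8, 14] -> [-204, -90, -48, 84] -> [84, -48, -90, -204] -> [420, -240, -450, -1020]
  [-9, 1, -16, -4, -46, -36, -21, -35] -> [1, -4, -9, -16, -21, -35, -36, -46] -> [-8, -13, -18, -25, -30, -44, -45, -55] -> [-55, -45, -44, -30, -25, -18, -13, -8] -> [-330, -270, -264, -180, -150, -108, -78, -48] -> [-48, -78, -108, -150, -180, -264, -270, -330] -> [-240, -390, -540, -750, -900, -1320, -1350, -1650]
  [45, -28, -2] -> [45, -2, -28] -> [36, -11, -37] -> [-37, -11, 36] -> [-222, -66, 216] -> [216, -66, -222] -> [1080, -330, -1110]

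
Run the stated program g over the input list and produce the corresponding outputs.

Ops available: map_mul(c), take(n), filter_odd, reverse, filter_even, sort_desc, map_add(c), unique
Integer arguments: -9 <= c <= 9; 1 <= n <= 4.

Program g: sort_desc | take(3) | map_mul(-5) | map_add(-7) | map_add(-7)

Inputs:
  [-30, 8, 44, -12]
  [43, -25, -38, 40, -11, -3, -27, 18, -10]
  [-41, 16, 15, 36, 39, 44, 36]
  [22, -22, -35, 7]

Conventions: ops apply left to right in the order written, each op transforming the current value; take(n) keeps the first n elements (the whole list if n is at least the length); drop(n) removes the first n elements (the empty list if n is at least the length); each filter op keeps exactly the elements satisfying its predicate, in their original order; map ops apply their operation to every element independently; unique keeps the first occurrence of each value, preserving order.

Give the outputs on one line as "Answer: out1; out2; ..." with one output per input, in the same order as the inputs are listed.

Execution, op by op:
  [-30, 8, 44, -12] -> [44, 8, -12, -30] -> [44, 8, -12] -> [-220, -40, 60] -> [-227, -47, 53] -> [-234, -54, 46]
  [43, -25, -38, 40, -11, -3, -27, 18, -10] -> [43, 40, 18, -3, -10, -11, -25, -27, -38] -> [43, 40, 18] -> [-215, -200, -90] -> [-222, -207, -97] -> [-229, -214, -104]
  [-41, 16, 15, 36, 39, 44, 36] -> [44, 39, 36, 36, 16, 15, -41] -> [44, 39, 36] -> [-220, -195, -180] -> [-227, -202, -187] -> [-234, -209, -194]
  [22, -22, -35, 7] -> [22, 7, -22, -35] -> [22, 7, -22] -> [-110, -35, 110] -> [-117, -42, 103] -> [-124, -49, 96]

[-234, -54, 46]; [-229, -214, -104]; [-234, -209, -194]; [-124, -49, 96]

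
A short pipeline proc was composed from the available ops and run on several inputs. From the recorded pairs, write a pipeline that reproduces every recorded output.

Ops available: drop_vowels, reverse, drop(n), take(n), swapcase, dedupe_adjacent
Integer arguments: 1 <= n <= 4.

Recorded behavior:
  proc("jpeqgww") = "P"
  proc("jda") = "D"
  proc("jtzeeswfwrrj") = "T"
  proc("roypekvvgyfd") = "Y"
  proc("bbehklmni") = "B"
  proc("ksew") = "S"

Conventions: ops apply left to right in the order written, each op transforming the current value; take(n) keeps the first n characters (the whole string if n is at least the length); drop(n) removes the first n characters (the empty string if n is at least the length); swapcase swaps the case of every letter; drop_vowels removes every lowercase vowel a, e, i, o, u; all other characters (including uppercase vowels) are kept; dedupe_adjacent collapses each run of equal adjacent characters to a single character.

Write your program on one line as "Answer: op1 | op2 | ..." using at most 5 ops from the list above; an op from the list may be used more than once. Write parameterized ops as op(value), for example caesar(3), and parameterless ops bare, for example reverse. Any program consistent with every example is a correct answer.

drop(1) | drop_vowels | take(1) | swapcase

Check, running the answer program on each example:
  "jpeqgww" -> "peqgww" -> "pqgww" -> "p" -> "P"
  "jda" -> "da" -> "d" -> "d" -> "D"
  "jtzeeswfwrrj" -> "tzeeswfwrrj" -> "tzswfwrrj" -> "t" -> "T"
  "roypekvvgyfd" -> "oypekvvgyfd" -> "ypkvvgyfd" -> "y" -> "Y"
  "bbehklmni" -> "behklmni" -> "bhklmn" -> "b" -> "B"
  "ksew" -> "sew" -> "sw" -> "s" -> "S"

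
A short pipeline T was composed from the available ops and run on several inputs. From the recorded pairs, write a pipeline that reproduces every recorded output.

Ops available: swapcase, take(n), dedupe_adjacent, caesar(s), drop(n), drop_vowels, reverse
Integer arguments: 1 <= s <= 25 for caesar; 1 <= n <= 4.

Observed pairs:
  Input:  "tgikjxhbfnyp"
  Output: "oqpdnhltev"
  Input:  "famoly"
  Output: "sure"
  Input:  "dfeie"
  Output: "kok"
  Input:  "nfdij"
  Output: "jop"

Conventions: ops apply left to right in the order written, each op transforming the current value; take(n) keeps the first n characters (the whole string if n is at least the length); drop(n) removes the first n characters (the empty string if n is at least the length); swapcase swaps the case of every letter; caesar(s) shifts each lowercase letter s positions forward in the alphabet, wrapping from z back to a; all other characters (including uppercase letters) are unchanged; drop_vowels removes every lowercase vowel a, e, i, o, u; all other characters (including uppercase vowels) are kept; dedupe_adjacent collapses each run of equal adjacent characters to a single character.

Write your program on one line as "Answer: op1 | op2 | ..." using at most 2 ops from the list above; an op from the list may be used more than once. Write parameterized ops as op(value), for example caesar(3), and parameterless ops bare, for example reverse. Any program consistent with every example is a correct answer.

drop(2) | caesar(6)

Check, running the answer program on each example:
  "tgikjxhbfnyp" -> "ikjxhbfnyp" -> "oqpdnhltev"
  "famoly" -> "moly" -> "sure"
  "dfeie" -> "eie" -> "kok"
  "nfdij" -> "dij" -> "jop"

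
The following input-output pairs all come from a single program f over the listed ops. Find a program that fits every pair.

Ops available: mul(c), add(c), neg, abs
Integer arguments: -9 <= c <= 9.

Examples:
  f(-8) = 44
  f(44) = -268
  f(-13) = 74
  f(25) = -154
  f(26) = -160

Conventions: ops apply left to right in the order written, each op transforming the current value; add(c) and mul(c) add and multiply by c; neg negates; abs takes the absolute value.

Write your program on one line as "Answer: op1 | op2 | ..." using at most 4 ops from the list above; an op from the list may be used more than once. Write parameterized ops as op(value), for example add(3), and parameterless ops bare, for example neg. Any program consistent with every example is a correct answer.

mul(-2) | mul(-3) | neg | add(-4)

Check, running the answer program on each example:
  -8 -> 16 -> -48 -> 48 -> 44
  44 -> -88 -> 264 -> -264 -> -268
  -13 -> 26 -> -78 -> 78 -> 74
  25 -> -50 -> 150 -> -150 -> -154
  26 -> -52 -> 156 -> -156 -> -160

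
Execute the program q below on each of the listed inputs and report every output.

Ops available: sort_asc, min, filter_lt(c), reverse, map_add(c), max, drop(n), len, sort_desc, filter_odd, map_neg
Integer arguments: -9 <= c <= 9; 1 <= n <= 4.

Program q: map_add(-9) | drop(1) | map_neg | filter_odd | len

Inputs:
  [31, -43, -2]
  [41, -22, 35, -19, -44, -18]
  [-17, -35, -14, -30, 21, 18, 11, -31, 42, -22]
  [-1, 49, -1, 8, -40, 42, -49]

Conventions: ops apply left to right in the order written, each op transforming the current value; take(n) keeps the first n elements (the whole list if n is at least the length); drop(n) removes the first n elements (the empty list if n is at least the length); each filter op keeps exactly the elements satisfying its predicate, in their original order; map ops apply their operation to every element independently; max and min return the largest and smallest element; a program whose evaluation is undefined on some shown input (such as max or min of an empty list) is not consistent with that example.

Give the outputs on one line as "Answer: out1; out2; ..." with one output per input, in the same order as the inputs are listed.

1; 3; 5; 3

Execution, op by op:
  [31, -43, -2] -> [22, -52, -11] -> [-52, -11] -> [52, 11] -> [11] -> 1
  [41, -22, 35, -19, -44, -18] -> [32, -31, 26, -28, -53, -27] -> [-31, 26, -28, -53, -27] -> [31, -26, 28, 53, 27] -> [31, 53, 27] -> 3
  [-17, -35, -14, -30, 21, 18, 11, -31, 42, -22] -> [-26, -44, -23, -39, 12, 9, 2, -40, 33, -31] -> [-44, -23, -39, 12, 9, 2, -40, 33, -31] -> [44, 23, 39, -12, -9, -2, 40, -33, 31] -> [23, 39, -9, -33, 31] -> 5
  [-1, 49, -1, 8, -40, 42, -49] -> [-10, 40, -10, -1, -49, 33, -58] -> [40, -10, -1, -49, 33, -58] -> [-40, 10, 1, 49, -33, 58] -> [1, 49, -33] -> 3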